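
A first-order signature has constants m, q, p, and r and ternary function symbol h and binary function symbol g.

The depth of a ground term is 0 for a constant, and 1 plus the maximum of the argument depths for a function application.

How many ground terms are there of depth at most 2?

599764

Write N_k for the number of ground terms of depth ≤ k. A term of depth ≤ k is either a constant or a function symbol applied to arguments of depth ≤ k−1, so N_k = 4 + N_{k-1}^3 + N_{k-1}^2.
N_0 = 4
N_1 = 4 + 4^3 + 4^2 = 84
N_2 = 4 + 84^3 + 84^2 = 599764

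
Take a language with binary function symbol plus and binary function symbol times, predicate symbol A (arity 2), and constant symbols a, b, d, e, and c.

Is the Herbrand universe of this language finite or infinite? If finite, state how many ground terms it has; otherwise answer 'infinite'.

The signature has at least one function symbol (plus, arity 2) and at least one constant (a).
Iterating plus gives infinitely many distinct ground terms: a, plus(a, a), plus(plus(a, a), plus(a, a)), ...
So the Herbrand universe is infinite.

infinite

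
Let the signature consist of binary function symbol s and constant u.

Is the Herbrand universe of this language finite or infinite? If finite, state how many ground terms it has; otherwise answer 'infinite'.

infinite

The signature has at least one function symbol (s, arity 2) and at least one constant (u).
Iterating s gives infinitely many distinct ground terms: u, s(u, u), s(s(u, u), s(u, u)), ...
So the Herbrand universe is infinite.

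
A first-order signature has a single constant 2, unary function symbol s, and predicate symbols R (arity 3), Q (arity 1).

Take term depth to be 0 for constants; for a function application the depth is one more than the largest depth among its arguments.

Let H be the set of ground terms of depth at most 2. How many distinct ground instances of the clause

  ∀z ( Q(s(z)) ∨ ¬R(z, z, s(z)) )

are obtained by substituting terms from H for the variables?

Ground terms of depth ≤ 2:
  Write N_k for the number of ground terms of depth ≤ k. A term of depth ≤ k is either a constant or a function symbol applied to arguments of depth ≤ k−1, so N_k = 1 + N_{k-1}.
  N_0 = 1
  N_1 = 1 + 1 = 2
  N_2 = 1 + 2 = 3
  Explicitly: 2, s(2), s(s(2)).
So there are 3 ground terms available for substitution.
The clause has 1 distinct variable (z), which appears in the body. In the free term algebra distinct substitutions yield syntactically distinct ground instances.
Number of ground instances = 3.

3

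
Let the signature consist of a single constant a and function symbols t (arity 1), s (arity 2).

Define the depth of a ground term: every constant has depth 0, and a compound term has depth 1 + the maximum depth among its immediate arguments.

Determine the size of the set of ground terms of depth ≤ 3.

Count level by level. With function symbols t/1, s/2, the terms of depth ≤ k are the 1 constant together with each function applied to depth-≤(k−1) tuples, so N_k = 1 + N_{k-1} + N_{k-1}^2.
N_0 = 1
N_1 = 1 + 1 + 1^2 = 3
N_2 = 1 + 3 + 3^2 = 13
N_3 = 1 + 13 + 13^2 = 183

183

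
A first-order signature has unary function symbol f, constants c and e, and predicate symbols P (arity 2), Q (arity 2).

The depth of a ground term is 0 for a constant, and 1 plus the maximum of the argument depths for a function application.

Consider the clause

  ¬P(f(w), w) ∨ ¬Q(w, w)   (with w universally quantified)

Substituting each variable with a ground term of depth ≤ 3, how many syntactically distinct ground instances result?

8

Ground terms of depth ≤ 3:
  Write N_k for the number of ground terms of depth ≤ k. A term of depth ≤ k is either a constant or a function symbol applied to arguments of depth ≤ k−1, so N_k = 2 + N_{k-1}.
  N_0 = 2
  N_1 = 2 + 2 = 4
  N_2 = 2 + 4 = 6
  N_3 = 2 + 6 = 8
So there are 8 ground terms available for substitution.
The body mentions the single quantified variable w; since ground terms form a free algebra, no two substitutions collapse to the same formula.
Number of ground instances = 8.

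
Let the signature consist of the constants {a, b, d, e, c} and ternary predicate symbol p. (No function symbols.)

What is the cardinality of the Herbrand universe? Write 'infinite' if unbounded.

There are no function symbols, so every ground term is one of the 5 constants.
The Herbrand universe is {a, b, d, e, c}, which is finite with 5 elements.

5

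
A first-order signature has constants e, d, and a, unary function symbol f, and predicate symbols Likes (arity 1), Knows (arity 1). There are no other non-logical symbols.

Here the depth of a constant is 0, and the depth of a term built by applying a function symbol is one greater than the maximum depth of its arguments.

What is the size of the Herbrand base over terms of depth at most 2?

First count ground terms of depth ≤ 2.
Let N_k = |{terms of depth ≤ k}|. Then N_0 = 3 and N_k = 3 + N_{k-1} for k ≥ 1 (one summand per function symbol, arity giving the exponent).
N_0 = 3
N_1 = 3 + 3 = 6
N_2 = 3 + 6 = 9
So |H| = 9.
A ground atom is a predicate applied to a tuple of terms from H, so the count is the sum over predicates of |H|^arity:
  Likes: 9;  Knows: 9
Total ground atoms: 9 + 9 = 18.

18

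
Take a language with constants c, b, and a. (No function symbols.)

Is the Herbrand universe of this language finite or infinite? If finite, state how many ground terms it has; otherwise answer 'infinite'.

3

There are no function symbols, so every ground term is one of the 3 constants.
The Herbrand universe is {c, b, a}, which is finite with 3 elements.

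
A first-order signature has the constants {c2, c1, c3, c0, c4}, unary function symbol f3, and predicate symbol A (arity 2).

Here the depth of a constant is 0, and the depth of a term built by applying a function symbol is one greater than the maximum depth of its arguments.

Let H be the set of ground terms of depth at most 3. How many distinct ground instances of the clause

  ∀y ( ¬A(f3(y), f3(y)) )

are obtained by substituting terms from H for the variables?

Ground terms of depth ≤ 3:
  If N_k denotes the number of depth-≤k ground terms, the 5 constants give N_0 = 5, and each function symbol of arity r contributes N_{k-1}^r new terms at level k: N_k = 5 + N_{k-1}.
  N_0 = 5
  N_1 = 5 + 5 = 10
  N_2 = 5 + 10 = 15
  N_3 = 5 + 15 = 20
So there are 20 ground terms available for substitution.
There is 1 variable to instantiate (y),  occurring in at least one literal, so different choices give different ground instances.
Number of ground instances = 20.

20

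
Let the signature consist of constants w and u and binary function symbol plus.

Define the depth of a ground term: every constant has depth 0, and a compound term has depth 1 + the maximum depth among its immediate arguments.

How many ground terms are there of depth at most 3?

1446

Count level by level. With function symbols plus/2, the terms of depth ≤ k are the 2 constants together with each function applied to depth-≤(k−1) tuples, so N_k = 2 + N_{k-1}^2.
N_0 = 2
N_1 = 2 + 2^2 = 6
N_2 = 2 + 6^2 = 38
N_3 = 2 + 38^2 = 1446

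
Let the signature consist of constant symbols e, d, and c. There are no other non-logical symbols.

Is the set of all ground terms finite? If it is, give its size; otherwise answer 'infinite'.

3

There are no function symbols, so every ground term is one of the 3 constants.
The Herbrand universe is {e, d, c}, which is finite with 3 elements.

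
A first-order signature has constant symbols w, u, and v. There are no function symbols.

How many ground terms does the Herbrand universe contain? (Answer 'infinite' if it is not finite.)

3

There are no function symbols, so every ground term is one of the 3 constants.
The Herbrand universe is {w, u, v}, which is finite with 3 elements.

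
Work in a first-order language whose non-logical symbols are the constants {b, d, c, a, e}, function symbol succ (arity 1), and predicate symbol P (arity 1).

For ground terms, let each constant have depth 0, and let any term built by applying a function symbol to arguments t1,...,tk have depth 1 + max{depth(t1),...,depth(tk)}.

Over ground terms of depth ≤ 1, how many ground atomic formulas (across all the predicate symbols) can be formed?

First count ground terms of depth ≤ 1.
Let N_k = |{terms of depth ≤ k}|. Then N_0 = 5 and N_k = 5 + N_{k-1} for k ≥ 1 (one summand per function symbol, arity giving the exponent).
N_0 = 5
N_1 = 5 + 5 = 10
Explicitly: b, d, c, a, e, succ(b), succ(d), succ(c), succ(a), succ(e).
So |H| = 10.
For each predicate symbol, the number of ground atoms is |H| raised to its arity; summing:
  P: 10
Total ground atoms: 10.

10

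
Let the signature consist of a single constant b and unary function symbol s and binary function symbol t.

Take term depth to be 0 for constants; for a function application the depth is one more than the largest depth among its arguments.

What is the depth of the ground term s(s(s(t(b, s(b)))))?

5

depth(s(b)) = 1 + depth(b) = 1 + 0 = 1
depth(t(b, s(b))) = 1 + max(0, 1) = 2
depth(s(t(b, s(b)))) = 1 + depth(t(b, s(b))) = 1 + 2 = 3
depth(s(s(t(b, s(b))))) = 1 + depth(s(t(b, s(b)))) = 1 + 3 = 4
depth(s(s(s(t(b, s(b)))))) = 1 + depth(s(s(t(b, s(b))))) = 1 + 4 = 5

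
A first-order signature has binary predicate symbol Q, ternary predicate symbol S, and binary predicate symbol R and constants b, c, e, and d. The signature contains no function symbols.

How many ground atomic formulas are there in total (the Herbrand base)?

With no function symbols, the Herbrand universe is just the 4 constants.
Ground atoms per predicate: Q: 4^2 = 16, S: 4^3 = 64, R: 4^2 = 16.
Herbrand base size = 16 + 64 + 16 = 96.

96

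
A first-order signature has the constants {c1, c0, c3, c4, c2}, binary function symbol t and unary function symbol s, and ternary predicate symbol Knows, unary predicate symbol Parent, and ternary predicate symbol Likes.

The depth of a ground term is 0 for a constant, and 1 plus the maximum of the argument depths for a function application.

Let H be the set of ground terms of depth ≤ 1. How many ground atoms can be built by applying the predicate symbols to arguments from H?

85785

First count ground terms of depth ≤ 1.
Count level by level. With function symbols t/2, s/1, the terms of depth ≤ k are the 5 constants together with each function applied to depth-≤(k−1) tuples, so N_k = 5 + N_{k-1}^2 + N_{k-1}.
N_0 = 5
N_1 = 5 + 5^2 + 5 = 35
So |H| = 35.
For each predicate symbol, the number of ground atoms is |H| raised to its arity; summing:
  Knows: 35^3 = 42875;  Parent: 35;  Likes: 35^3 = 42875
Total ground atoms: 42875 + 35 + 42875 = 85785.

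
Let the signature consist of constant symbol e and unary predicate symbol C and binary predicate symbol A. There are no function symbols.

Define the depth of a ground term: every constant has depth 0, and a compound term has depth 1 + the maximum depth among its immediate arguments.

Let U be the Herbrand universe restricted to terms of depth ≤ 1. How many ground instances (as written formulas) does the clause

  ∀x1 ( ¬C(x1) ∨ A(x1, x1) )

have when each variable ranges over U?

1

Ground terms of depth ≤ 1:
  With no function symbols every ground term is a constant, so there is exactly 1 ground term at every depth bound.
  N_0 = 1
  N_1 = 1
So there is exactly 1 ground term available for substitution.
The variable x1 ranges independently over the available ground terms, and distinct assignments produce distinct instances.
Number of ground instances = 1.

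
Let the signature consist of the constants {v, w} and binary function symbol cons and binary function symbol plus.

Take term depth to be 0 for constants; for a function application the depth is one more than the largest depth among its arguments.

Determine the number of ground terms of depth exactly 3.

81408

If N_k denotes the number of depth-≤k ground terms, the 2 constants give N_0 = 2, and each function symbol of arity r contributes N_{k-1}^r new terms at level k: N_k = 2 + N_{k-1}^2 + N_{k-1}^2.
N_0 = 2
N_1 = 2 + 2^2 + 2^2 = 10
N_2 = 2 + 10^2 + 10^2 = 202
N_3 = 2 + 202^2 + 202^2 = 81610
Terms of depth exactly 3: N_3 − N_2 = 81610 − 202 = 81408.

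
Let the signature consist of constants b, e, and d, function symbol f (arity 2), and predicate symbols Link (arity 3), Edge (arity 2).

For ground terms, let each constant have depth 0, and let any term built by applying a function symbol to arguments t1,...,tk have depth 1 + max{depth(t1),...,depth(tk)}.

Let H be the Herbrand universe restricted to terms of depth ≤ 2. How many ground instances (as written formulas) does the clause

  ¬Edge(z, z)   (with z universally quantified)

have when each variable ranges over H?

Ground terms of depth ≤ 2:
  Count level by level. With function symbols f/2, the terms of depth ≤ k are the 3 constants together with each function applied to depth-≤(k−1) tuples, so N_k = 3 + N_{k-1}^2.
  N_0 = 3
  N_1 = 3 + 3^2 = 12
  N_2 = 3 + 12^2 = 147
So there are 147 ground terms available for substitution.
There is 1 variable to instantiate (z),  occurring in at least one literal, so different choices give different ground instances.
Number of ground instances = 147.

147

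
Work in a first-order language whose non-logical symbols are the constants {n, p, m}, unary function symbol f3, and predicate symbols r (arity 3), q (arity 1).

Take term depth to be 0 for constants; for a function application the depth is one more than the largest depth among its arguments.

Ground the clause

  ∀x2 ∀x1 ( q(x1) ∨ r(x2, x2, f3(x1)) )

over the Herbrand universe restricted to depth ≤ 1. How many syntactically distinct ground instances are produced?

36

Ground terms of depth ≤ 1:
  Write N_k for the number of ground terms of depth ≤ k. A term of depth ≤ k is either a constant or a function symbol applied to arguments of depth ≤ k−1, so N_k = 3 + N_{k-1}.
  N_0 = 3
  N_1 = 3 + 3 = 6
  Explicitly: n, p, m, f3(n), f3(p), f3(m).
So there are 6 ground terms available for substitution.
The clause has 2 distinct variables (x2, x1), each appearing in the body. In the free term algebra distinct substitutions yield syntactically distinct ground instances.
Number of ground instances = 6^2 = 36.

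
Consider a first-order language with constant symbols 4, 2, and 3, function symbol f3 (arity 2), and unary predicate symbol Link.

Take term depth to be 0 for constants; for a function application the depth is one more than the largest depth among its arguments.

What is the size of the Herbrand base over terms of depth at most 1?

12

First count ground terms of depth ≤ 1.
Let N_k = |{terms of depth ≤ k}|. Then N_0 = 3 and N_k = 3 + N_{k-1}^2 for k ≥ 1 (one summand per function symbol, arity giving the exponent).
N_0 = 3
N_1 = 3 + 3^2 = 12
Explicitly: 4, 2, 3, f3(4, 4), f3(4, 2), f3(4, 3), f3(2, 4), f3(2, 2), f3(2, 3), f3(3, 4), f3(3, 2), f3(3, 3).
So |H| = 12.
Ground atoms are formed by filling each argument slot of a predicate with a term from H, so an r-ary predicate gives |H|^r atoms:
  Link: 12
Total ground atoms: 12.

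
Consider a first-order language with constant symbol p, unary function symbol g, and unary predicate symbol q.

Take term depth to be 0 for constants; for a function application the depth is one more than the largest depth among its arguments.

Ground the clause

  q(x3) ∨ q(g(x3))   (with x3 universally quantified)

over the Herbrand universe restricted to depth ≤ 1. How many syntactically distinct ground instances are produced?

Ground terms of depth ≤ 1:
  Write N_k for the number of ground terms of depth ≤ k. A term of depth ≤ k is either a constant or a function symbol applied to arguments of depth ≤ k−1, so N_k = 1 + N_{k-1}.
  N_0 = 1
  N_1 = 1 + 1 = 2
  Explicitly: p, g(p).
So there are 2 ground terms available for substitution.
The body mentions the single quantified variable x3; since ground terms form a free algebra, no two substitutions collapse to the same formula.
Number of ground instances = 2.

2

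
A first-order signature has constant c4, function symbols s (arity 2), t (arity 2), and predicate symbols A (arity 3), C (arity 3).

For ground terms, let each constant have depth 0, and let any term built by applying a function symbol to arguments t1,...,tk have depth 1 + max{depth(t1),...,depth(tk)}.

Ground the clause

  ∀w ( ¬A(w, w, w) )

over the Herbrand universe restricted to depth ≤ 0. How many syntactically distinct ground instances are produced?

Ground terms of depth ≤ 0:
  If N_k denotes the number of depth-≤k ground terms, the 1 constant gives N_0 = 1, and each function symbol of arity r contributes N_{k-1}^r new terms at level k: N_k = 1 + N_{k-1}^2 + N_{k-1}^2.
  N_0 = 1
  Explicitly: c4.
So there is exactly 1 ground term available for substitution.
The variable w ranges independently over the available ground terms, and distinct assignments produce distinct instances.
Number of ground instances = 1.

1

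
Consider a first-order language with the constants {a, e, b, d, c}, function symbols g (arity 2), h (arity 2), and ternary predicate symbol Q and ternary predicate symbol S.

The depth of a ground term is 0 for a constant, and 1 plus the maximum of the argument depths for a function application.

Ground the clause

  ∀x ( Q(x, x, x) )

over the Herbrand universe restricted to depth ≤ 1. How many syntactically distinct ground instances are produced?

55

Ground terms of depth ≤ 1:
  If N_k denotes the number of depth-≤k ground terms, the 5 constants give N_0 = 5, and each function symbol of arity r contributes N_{k-1}^r new terms at level k: N_k = 5 + N_{k-1}^2 + N_{k-1}^2.
  N_0 = 5
  N_1 = 5 + 5^2 + 5^2 = 55
So there are 55 ground terms available for substitution.
The clause has 1 distinct variable (x), which appears in the body. In the free term algebra distinct substitutions yield syntactically distinct ground instances.
Number of ground instances = 55.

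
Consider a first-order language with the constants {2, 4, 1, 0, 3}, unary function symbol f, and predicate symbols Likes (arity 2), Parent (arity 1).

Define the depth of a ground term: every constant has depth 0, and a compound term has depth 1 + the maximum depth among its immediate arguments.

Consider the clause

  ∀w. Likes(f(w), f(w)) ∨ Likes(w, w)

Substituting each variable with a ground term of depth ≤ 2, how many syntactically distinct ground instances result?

15

Ground terms of depth ≤ 2:
  Let N_k = |{terms of depth ≤ k}|. Then N_0 = 5 and N_k = 5 + N_{k-1} for k ≥ 1 (one summand per function symbol, arity giving the exponent).
  N_0 = 5
  N_1 = 5 + 5 = 10
  N_2 = 5 + 10 = 15
So there are 15 ground terms available for substitution.
There is 1 variable to instantiate (w),  occurring in at least one literal, so different choices give different ground instances.
Number of ground instances = 15.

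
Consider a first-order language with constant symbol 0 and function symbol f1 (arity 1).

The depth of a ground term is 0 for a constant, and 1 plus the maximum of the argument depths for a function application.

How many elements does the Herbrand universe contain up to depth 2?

Let N_k = |{terms of depth ≤ k}|. Then N_0 = 1 and N_k = 1 + N_{k-1} for k ≥ 1 (one summand per function symbol, arity giving the exponent).
N_0 = 1
N_1 = 1 + 1 = 2
N_2 = 1 + 2 = 3
Explicitly: 0, f1(0), f1(f1(0)).

3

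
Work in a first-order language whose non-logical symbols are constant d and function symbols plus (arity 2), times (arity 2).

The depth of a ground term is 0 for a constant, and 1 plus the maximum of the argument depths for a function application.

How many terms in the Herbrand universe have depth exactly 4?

Write N_k for the number of ground terms of depth ≤ k. A term of depth ≤ k is either a constant or a function symbol applied to arguments of depth ≤ k−1, so N_k = 1 + N_{k-1}^2 + N_{k-1}^2.
N_0 = 1
N_1 = 1 + 1^2 + 1^2 = 3
N_2 = 1 + 3^2 + 3^2 = 19
N_3 = 1 + 19^2 + 19^2 = 723
N_4 = 1 + 723^2 + 723^2 = 1045459
Terms of depth exactly 4: N_4 − N_3 = 1045459 − 723 = 1044736.

1044736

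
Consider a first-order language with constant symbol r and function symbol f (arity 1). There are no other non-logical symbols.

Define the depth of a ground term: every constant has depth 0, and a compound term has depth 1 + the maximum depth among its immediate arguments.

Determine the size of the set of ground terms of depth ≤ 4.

5

Count level by level. With function symbols f/1, the terms of depth ≤ k are the 1 constant together with each function applied to depth-≤(k−1) tuples, so N_k = 1 + N_{k-1}.
N_0 = 1
N_1 = 1 + 1 = 2
N_2 = 1 + 2 = 3
N_3 = 1 + 3 = 4
N_4 = 1 + 4 = 5
Explicitly: r, f(r), f(f(r)), f(f(f(r))), f(f(f(f(r)))).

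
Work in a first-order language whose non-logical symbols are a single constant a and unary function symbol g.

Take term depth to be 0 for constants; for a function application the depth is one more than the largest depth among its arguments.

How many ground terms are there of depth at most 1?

2

Write N_k for the number of ground terms of depth ≤ k. A term of depth ≤ k is either a constant or a function symbol applied to arguments of depth ≤ k−1, so N_k = 1 + N_{k-1}.
N_0 = 1
N_1 = 1 + 1 = 2
Explicitly: a, g(a).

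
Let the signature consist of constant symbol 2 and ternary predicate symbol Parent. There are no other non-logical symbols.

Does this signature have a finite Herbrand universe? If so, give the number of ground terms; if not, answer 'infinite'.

There are no function symbols, so the only ground term is the single constant.
The Herbrand universe is {2}, finite with 1 element.

1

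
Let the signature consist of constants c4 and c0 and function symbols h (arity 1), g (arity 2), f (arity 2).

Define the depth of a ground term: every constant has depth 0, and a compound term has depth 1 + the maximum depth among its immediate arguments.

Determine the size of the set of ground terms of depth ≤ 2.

302

Count level by level. With function symbols h/1, g/2, f/2, the terms of depth ≤ k are the 2 constants together with each function applied to depth-≤(k−1) tuples, so N_k = 2 + N_{k-1} + N_{k-1}^2 + N_{k-1}^2.
N_0 = 2
N_1 = 2 + 2 + 2^2 + 2^2 = 12
N_2 = 2 + 12 + 12^2 + 12^2 = 302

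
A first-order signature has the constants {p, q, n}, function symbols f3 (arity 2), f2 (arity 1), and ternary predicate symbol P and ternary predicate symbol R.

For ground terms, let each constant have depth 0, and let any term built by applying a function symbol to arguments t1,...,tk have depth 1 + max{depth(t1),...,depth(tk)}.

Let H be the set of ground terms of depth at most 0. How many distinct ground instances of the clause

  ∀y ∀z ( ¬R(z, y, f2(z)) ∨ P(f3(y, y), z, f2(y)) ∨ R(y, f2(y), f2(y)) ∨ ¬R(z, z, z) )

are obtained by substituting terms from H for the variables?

Ground terms of depth ≤ 0:
  Count level by level. With function symbols f3/2, f2/1, the terms of depth ≤ k are the 3 constants together with each function applied to depth-≤(k−1) tuples, so N_k = 3 + N_{k-1}^2 + N_{k-1}.
  N_0 = 3
So there are 3 ground terms available for substitution.
The clause has 2 distinct variables (y, z), each appearing in the body. In the free term algebra distinct substitutions yield syntactically distinct ground instances.
Number of ground instances = 3^2 = 9.

9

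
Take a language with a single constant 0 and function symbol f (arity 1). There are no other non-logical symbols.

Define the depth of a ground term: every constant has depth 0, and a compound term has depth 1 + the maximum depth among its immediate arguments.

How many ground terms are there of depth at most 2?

Count level by level. With function symbols f/1, the terms of depth ≤ k are the 1 constant together with each function applied to depth-≤(k−1) tuples, so N_k = 1 + N_{k-1}.
N_0 = 1
N_1 = 1 + 1 = 2
N_2 = 1 + 2 = 3
Explicitly: 0, f(0), f(f(0)).

3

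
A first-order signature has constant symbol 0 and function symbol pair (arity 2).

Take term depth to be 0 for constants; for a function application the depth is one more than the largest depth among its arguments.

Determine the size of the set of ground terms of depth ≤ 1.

Let N_k = |{terms of depth ≤ k}|. Then N_0 = 1 and N_k = 1 + N_{k-1}^2 for k ≥ 1 (one summand per function symbol, arity giving the exponent).
N_0 = 1
N_1 = 1 + 1^2 = 2
Explicitly: 0, pair(0, 0).

2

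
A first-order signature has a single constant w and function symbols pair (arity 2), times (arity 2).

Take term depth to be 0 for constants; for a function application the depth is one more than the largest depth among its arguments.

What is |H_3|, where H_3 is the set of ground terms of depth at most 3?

723

If N_k denotes the number of depth-≤k ground terms, the 1 constant gives N_0 = 1, and each function symbol of arity r contributes N_{k-1}^r new terms at level k: N_k = 1 + N_{k-1}^2 + N_{k-1}^2.
N_0 = 1
N_1 = 1 + 1^2 + 1^2 = 3
N_2 = 1 + 3^2 + 3^2 = 19
N_3 = 1 + 19^2 + 19^2 = 723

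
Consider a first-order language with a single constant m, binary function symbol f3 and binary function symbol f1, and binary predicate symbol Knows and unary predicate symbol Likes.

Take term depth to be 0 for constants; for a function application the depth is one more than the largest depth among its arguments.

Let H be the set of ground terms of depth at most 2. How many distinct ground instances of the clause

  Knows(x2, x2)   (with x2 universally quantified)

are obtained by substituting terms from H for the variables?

Ground terms of depth ≤ 2:
  Let N_k count ground terms of depth at most k. Each non-constant term of depth ≤ k is some function symbol applied to depth-≤(k−1) arguments, giving N_k = 1 + N_{k-1}^2 + N_{k-1}^2.
  N_0 = 1
  N_1 = 1 + 1^2 + 1^2 = 3
  N_2 = 1 + 3^2 + 3^2 = 19
So there are 19 ground terms available for substitution.
The body mentions the single quantified variable x2; since ground terms form a free algebra, no two substitutions collapse to the same formula.
Number of ground instances = 19.

19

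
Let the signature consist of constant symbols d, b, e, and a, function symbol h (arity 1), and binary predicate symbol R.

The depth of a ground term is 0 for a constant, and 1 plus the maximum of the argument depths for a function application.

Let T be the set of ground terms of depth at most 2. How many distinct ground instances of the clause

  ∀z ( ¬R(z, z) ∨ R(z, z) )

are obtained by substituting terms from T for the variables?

12

Ground terms of depth ≤ 2:
  Let N_k = |{terms of depth ≤ k}|. Then N_0 = 4 and N_k = 4 + N_{k-1} for k ≥ 1 (one summand per function symbol, arity giving the exponent).
  N_0 = 4
  N_1 = 4 + 4 = 8
  N_2 = 4 + 8 = 12
So there are 12 ground terms available for substitution.
The clause has 1 distinct variable (z), which appears in the body. In the free term algebra distinct substitutions yield syntactically distinct ground instances.
Number of ground instances = 12.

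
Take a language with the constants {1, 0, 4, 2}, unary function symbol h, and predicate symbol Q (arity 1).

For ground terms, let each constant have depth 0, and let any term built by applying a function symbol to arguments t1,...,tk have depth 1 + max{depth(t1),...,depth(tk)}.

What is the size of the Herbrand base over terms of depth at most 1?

8

First count ground terms of depth ≤ 1.
Count level by level. With function symbols h/1, the terms of depth ≤ k are the 4 constants together with each function applied to depth-≤(k−1) tuples, so N_k = 4 + N_{k-1}.
N_0 = 4
N_1 = 4 + 4 = 8
So |H| = 8.
Ground atoms are formed by filling each argument slot of a predicate with a term from H, so an r-ary predicate gives |H|^r atoms:
  Q: 8
Total ground atoms: 8.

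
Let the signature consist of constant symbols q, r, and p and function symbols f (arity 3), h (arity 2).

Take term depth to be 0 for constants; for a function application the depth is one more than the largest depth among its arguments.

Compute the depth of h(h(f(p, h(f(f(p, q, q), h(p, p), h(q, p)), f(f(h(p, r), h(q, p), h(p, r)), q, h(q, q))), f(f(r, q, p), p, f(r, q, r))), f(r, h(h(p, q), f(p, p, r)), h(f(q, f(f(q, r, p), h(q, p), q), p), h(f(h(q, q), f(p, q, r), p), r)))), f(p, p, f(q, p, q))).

7

depth(f(p, q, q)) = 1 + max(0, 0, 0) = 1
depth(h(p, p)) = 1 + max(0, 0) = 1
depth(h(q, p)) = 1 + max(0, 0) = 1
depth(f(f(p, q, q), h(p, p), h(q, p))) = 1 + max(1, 1, 1) = 2
depth(h(p, r)) = 1 + max(0, 0) = 1
depth(f(h(p, r), h(q, p), h(p, r))) = 1 + max(1, 1, 1) = 2
depth(h(q, q)) = 1 + max(0, 0) = 1
depth(f(f(h(p, r), h(q, p), h(p, r)), q, h(q, q))) = 1 + max(2, 0, 1) = 3
depth(h(f(f(p, q, q), h(p, p), h(q, p)), f(f(h(p, r), h(q, p), h(p, r)), q, h(q, q)))) = 1 + max(2, 3) = 4
depth(f(r, q, p)) = 1 + max(0, 0, 0) = 1
depth(f(r, q, r)) = 1 + max(0, 0, 0) = 1
depth(f(f(r, q, p), p, f(r, q, r))) = 1 + max(1, 0, 1) = 2
depth(f(p, h(f(f(p, q, q), h(p, p), h(q, p)), f(f(h(p, r), h(q, p), h(p, r)), q, h(q, q))), f(f(r, q, p), p, f(r, q, r)))) = 1 + max(0, 4, 2) = 5
depth(h(p, q)) = 1 + max(0, 0) = 1
depth(f(p, p, r)) = 1 + max(0, 0, 0) = 1
depth(h(h(p, q), f(p, p, r))) = 1 + max(1, 1) = 2
depth(f(q, r, p)) = 1 + max(0, 0, 0) = 1
depth(f(f(q, r, p), h(q, p), q)) = 1 + max(1, 1, 0) = 2
depth(f(q, f(f(q, r, p), h(q, p), q), p)) = 1 + max(0, 2, 0) = 3
depth(f(p, q, r)) = 1 + max(0, 0, 0) = 1
depth(f(h(q, q), f(p, q, r), p)) = 1 + max(1, 1, 0) = 2
depth(h(f(h(q, q), f(p, q, r), p), r)) = 1 + max(2, 0) = 3
depth(h(f(q, f(f(q, r, p), h(q, p), q), p), h(f(h(q, q), f(p, q, r), p), r))) = 1 + max(3, 3) = 4
depth(f(r, h(h(p, q), f(p, p, r)), h(f(q, f(f(q, r, p), h(q, p), q), p), h(f(h(q, q), f(p, q, r), p), r)))) = 1 + max(0, 2, 4) = 5
depth(h(f(p, h(f(f(p, q, q), h(p, p), h(q, p)), f(f(h(p, r), h(q, p), h(p, r)), q, h(q, q))), f(f(r, q, p), p, f(r, q, r))), f(r, h(h(p, q), f(p, p, r)), h(f(q, f(f(q, r, p), h(q, p), q), p), h(f(h(q, q), f(p, q, r), p), r))))) = 1 + max(5, 5) = 6
depth(f(q, p, q)) = 1 + max(0, 0, 0) = 1
depth(f(p, p, f(q, p, q))) = 1 + max(0, 0, 1) = 2
depth(h(h(f(p, h(f(f(p, q, q), h(p, p), h(q, p)), f(f(h(p, r), h(q, p), h(p, r)), q, h(q, q))), f(f(r, q, p), p, f(r, q, r))), f(r, h(h(p, q), f(p, p, r)), h(f(q, f(f(q, r, p), h(q, p), q), p), h(f(h(q, q), f(p, q, r), p), r)))), f(p, p, f(q, p, q)))) = 1 + max(6, 2) = 7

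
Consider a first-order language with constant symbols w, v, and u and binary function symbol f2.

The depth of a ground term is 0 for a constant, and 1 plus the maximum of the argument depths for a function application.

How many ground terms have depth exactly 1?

9

If N_k denotes the number of depth-≤k ground terms, the 3 constants give N_0 = 3, and each function symbol of arity r contributes N_{k-1}^r new terms at level k: N_k = 3 + N_{k-1}^2.
N_0 = 3
N_1 = 3 + 3^2 = 12
Terms of depth exactly 1: N_1 − N_0 = 12 − 3 = 9.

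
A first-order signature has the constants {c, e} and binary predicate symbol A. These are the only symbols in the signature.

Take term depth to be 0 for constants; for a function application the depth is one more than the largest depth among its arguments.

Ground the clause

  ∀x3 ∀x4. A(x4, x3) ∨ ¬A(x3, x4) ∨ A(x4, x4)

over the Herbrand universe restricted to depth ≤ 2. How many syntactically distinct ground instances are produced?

4

Ground terms of depth ≤ 2:
  With no function symbols every ground term is a constant, so there are exactly 2 ground terms at every depth bound.
  N_0 = 2
  N_1 = 2
  N_2 = 2
  Explicitly: c, e.
So there are 2 ground terms available for substitution.
Each of x3, x4 ranges independently over the available ground terms, and distinct assignments produce distinct instances.
Number of ground instances = 2^2 = 4.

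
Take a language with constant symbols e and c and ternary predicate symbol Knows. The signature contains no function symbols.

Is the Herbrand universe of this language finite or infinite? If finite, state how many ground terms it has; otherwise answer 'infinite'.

2

There are no function symbols, so every ground term is one of the 2 constants.
The Herbrand universe is {e, c}, which is finite with 2 elements.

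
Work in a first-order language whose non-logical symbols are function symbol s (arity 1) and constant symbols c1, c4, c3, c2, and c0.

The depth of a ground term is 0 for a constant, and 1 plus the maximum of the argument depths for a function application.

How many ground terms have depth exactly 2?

5

Let N_k count ground terms of depth at most k. Each non-constant term of depth ≤ k is some function symbol applied to depth-≤(k−1) arguments, giving N_k = 5 + N_{k-1}.
N_0 = 5
N_1 = 5 + 5 = 10
N_2 = 5 + 10 = 15
Terms of depth exactly 2: N_2 − N_1 = 15 − 10 = 5.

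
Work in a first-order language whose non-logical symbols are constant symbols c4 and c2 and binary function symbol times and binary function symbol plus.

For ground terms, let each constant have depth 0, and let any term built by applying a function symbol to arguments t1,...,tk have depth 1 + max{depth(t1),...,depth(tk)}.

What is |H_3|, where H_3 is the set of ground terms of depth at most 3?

Let N_k = |{terms of depth ≤ k}|. Then N_0 = 2 and N_k = 2 + N_{k-1}^2 + N_{k-1}^2 for k ≥ 1 (one summand per function symbol, arity giving the exponent).
N_0 = 2
N_1 = 2 + 2^2 + 2^2 = 10
N_2 = 2 + 10^2 + 10^2 = 202
N_3 = 2 + 202^2 + 202^2 = 81610

81610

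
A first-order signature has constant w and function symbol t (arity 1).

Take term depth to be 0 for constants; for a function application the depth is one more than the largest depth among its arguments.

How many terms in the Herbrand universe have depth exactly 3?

1

Count level by level. With function symbols t/1, the terms of depth ≤ k are the 1 constant together with each function applied to depth-≤(k−1) tuples, so N_k = 1 + N_{k-1}.
N_0 = 1
N_1 = 1 + 1 = 2
N_2 = 1 + 2 = 3
N_3 = 1 + 3 = 4
Terms of depth exactly 3: N_3 − N_2 = 4 − 3 = 1.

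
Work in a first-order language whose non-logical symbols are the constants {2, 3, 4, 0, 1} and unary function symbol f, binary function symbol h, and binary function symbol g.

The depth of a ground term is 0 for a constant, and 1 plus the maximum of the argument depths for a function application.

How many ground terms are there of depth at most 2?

Let N_k count ground terms of depth at most k. Each non-constant term of depth ≤ k is some function symbol applied to depth-≤(k−1) arguments, giving N_k = 5 + N_{k-1} + N_{k-1}^2 + N_{k-1}^2.
N_0 = 5
N_1 = 5 + 5 + 5^2 + 5^2 = 60
N_2 = 5 + 60 + 60^2 + 60^2 = 7265

7265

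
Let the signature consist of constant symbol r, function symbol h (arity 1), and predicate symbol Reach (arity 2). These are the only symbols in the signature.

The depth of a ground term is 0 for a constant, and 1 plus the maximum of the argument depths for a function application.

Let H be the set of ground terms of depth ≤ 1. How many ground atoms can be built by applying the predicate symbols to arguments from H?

First count ground terms of depth ≤ 1.
Write N_k for the number of ground terms of depth ≤ k. A term of depth ≤ k is either a constant or a function symbol applied to arguments of depth ≤ k−1, so N_k = 1 + N_{k-1}.
N_0 = 1
N_1 = 1 + 1 = 2
So |H| = 2.
A ground atom is a predicate applied to a tuple of terms from H, so the count is the sum over predicates of |H|^arity:
  Reach: 2^2 = 4
Total ground atoms: 4.

4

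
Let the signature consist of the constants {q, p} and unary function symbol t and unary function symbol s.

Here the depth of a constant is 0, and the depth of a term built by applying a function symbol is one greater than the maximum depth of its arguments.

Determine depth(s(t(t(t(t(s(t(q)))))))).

depth(t(q)) = 1 + depth(q) = 1 + 0 = 1
depth(s(t(q))) = 1 + depth(t(q)) = 1 + 1 = 2
depth(t(s(t(q)))) = 1 + depth(s(t(q))) = 1 + 2 = 3
depth(t(t(s(t(q))))) = 1 + depth(t(s(t(q)))) = 1 + 3 = 4
depth(t(t(t(s(t(q)))))) = 1 + depth(t(t(s(t(q))))) = 1 + 4 = 5
depth(t(t(t(t(s(t(q))))))) = 1 + depth(t(t(t(s(t(q)))))) = 1 + 5 = 6
depth(s(t(t(t(t(s(t(q)))))))) = 1 + depth(t(t(t(t(s(t(q))))))) = 1 + 6 = 7

7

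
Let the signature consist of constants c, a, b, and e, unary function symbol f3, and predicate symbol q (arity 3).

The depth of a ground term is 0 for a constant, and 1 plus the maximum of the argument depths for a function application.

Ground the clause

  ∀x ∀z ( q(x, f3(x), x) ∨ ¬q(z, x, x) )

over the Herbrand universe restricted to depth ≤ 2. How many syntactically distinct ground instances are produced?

Ground terms of depth ≤ 2:
  Write N_k for the number of ground terms of depth ≤ k. A term of depth ≤ k is either a constant or a function symbol applied to arguments of depth ≤ k−1, so N_k = 4 + N_{k-1}.
  N_0 = 4
  N_1 = 4 + 4 = 8
  N_2 = 4 + 8 = 12
  Explicitly: c, a, b, e, f3(c), f3(a), f3(b), f3(e), f3(f3(c)), f3(f3(a)), f3(f3(b)), f3(f3(e)).
So there are 12 ground terms available for substitution.
The clause has 2 distinct variables (x, z), each appearing in the body. In the free term algebra distinct substitutions yield syntactically distinct ground instances.
Number of ground instances = 12^2 = 144.

144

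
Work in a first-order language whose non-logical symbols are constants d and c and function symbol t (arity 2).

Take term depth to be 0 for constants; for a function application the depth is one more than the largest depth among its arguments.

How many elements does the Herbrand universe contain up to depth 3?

1446

Count level by level. With function symbols t/2, the terms of depth ≤ k are the 2 constants together with each function applied to depth-≤(k−1) tuples, so N_k = 2 + N_{k-1}^2.
N_0 = 2
N_1 = 2 + 2^2 = 6
N_2 = 2 + 6^2 = 38
N_3 = 2 + 38^2 = 1446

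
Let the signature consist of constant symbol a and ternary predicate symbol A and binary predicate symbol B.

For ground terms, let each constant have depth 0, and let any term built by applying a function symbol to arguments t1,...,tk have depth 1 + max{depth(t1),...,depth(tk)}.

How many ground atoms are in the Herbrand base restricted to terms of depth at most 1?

2

First count ground terms of depth ≤ 1.
With no function symbols every ground term is a constant, so there is exactly 1 ground term at every depth bound.
N_0 = 1
N_1 = 1
Explicitly: a.
So |H| = 1.
For each predicate symbol, the number of ground atoms is |H| raised to its arity; summing:
  A: 1^3 = 1;  B: 1^2 = 1
Total ground atoms: 1 + 1 = 2.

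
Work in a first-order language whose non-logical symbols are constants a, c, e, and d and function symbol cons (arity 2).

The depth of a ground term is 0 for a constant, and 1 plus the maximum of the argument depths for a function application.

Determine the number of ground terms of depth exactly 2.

384

Let N_k count ground terms of depth at most k. Each non-constant term of depth ≤ k is some function symbol applied to depth-≤(k−1) arguments, giving N_k = 4 + N_{k-1}^2.
N_0 = 4
N_1 = 4 + 4^2 = 20
N_2 = 4 + 20^2 = 404
Terms of depth exactly 2: N_2 − N_1 = 404 − 20 = 384.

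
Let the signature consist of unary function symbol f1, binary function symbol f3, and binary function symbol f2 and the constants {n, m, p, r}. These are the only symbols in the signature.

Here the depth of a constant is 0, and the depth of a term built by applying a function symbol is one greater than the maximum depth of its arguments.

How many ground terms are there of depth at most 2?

3244

If N_k denotes the number of depth-≤k ground terms, the 4 constants give N_0 = 4, and each function symbol of arity r contributes N_{k-1}^r new terms at level k: N_k = 4 + N_{k-1} + N_{k-1}^2 + N_{k-1}^2.
N_0 = 4
N_1 = 4 + 4 + 4^2 + 4^2 = 40
N_2 = 4 + 40 + 40^2 + 40^2 = 3244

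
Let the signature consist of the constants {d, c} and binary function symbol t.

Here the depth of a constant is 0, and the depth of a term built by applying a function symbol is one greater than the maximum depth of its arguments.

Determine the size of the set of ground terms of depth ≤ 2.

38

Count level by level. With function symbols t/2, the terms of depth ≤ k are the 2 constants together with each function applied to depth-≤(k−1) tuples, so N_k = 2 + N_{k-1}^2.
N_0 = 2
N_1 = 2 + 2^2 = 6
N_2 = 2 + 6^2 = 38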